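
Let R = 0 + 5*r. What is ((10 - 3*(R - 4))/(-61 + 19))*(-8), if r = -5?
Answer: 388/21 ≈ 18.476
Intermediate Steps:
R = -25 (R = 0 + 5*(-5) = 0 - 25 = -25)
((10 - 3*(R - 4))/(-61 + 19))*(-8) = ((10 - 3*(-25 - 4))/(-61 + 19))*(-8) = ((10 - 3*(-29))/(-42))*(-8) = ((10 + 87)*(-1/42))*(-8) = (97*(-1/42))*(-8) = -97/42*(-8) = 388/21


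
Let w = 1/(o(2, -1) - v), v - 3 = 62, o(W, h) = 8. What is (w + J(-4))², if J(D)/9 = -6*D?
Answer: 151560721/3249 ≈ 46648.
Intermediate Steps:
J(D) = -54*D (J(D) = 9*(-6*D) = -54*D)
v = 65 (v = 3 + 62 = 65)
w = -1/57 (w = 1/(8 - 1*65) = 1/(8 - 65) = 1/(-57) = -1/57 ≈ -0.017544)
(w + J(-4))² = (-1/57 - 54*(-4))² = (-1/57 + 216)² = (12311/57)² = 151560721/3249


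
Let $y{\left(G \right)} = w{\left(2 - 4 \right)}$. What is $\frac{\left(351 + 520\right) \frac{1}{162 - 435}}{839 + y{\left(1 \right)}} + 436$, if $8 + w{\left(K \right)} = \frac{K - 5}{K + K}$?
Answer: $\frac{30498368}{69951} \approx 436.0$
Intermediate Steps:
$w{\left(K \right)} = -8 + \frac{-5 + K}{2 K}$ ($w{\left(K \right)} = -8 + \frac{K - 5}{K + K} = -8 + \frac{-5 + K}{2 K}$)
$y{\left(G \right)} = - \frac{25}{4}$ ($y{\left(G \right)} = \frac{5 \left(-1 - 3 \left(2 - 4\right)\right)}{2 \left(2 - 4\right)} = \frac{5 \left(-1 - -6\right)}{2 \left(-2\right)} = \frac{5}{2} \left(- \frac{1}{2}\right) \left(-1 + 6\right) = \frac{5}{2} \left(- \frac{1}{2}\right) 5 = - \frac{25}{4}$)
$\frac{\left(351 + 520\right) \frac{1}{162 - 435}}{839 + y{\left(1 \right)}} + 436 = \frac{\left(351 + 520\right) \frac{1}{162 - 435}}{839 - \frac{25}{4}} + 436 = \frac{871 \frac{1}{-273}}{\frac{3331}{4}} + 436 = 871 \left(- \frac{1}{273}\right) \frac{4}{3331} + 436 = \left(- \frac{67}{21}\right) \frac{4}{3331} + 436 = - \frac{268}{69951} + 436 = \frac{30498368}{69951}$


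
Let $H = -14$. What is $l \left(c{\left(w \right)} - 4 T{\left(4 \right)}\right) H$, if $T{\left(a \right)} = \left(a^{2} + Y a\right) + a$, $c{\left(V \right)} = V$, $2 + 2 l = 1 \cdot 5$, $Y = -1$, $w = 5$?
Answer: $1239$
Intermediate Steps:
$l = \frac{3}{2}$ ($l = -1 + \frac{1 \cdot 5}{2} = -1 + \frac{1}{2} \cdot 5 = -1 + \frac{5}{2} = \frac{3}{2} \approx 1.5$)
$T{\left(a \right)} = a^{2}$ ($T{\left(a \right)} = \left(a^{2} - a\right) + a = a^{2}$)
$l \left(c{\left(w \right)} - 4 T{\left(4 \right)}\right) H = \frac{3 \left(5 - 4 \cdot 4^{2}\right)}{2} \left(-14\right) = \frac{3 \left(5 - 64\right)}{2} \left(-14\right) = \frac{3}{2} \left(-59\right) \left(-14\right) = \left(- \frac{177}{2}\right) \left(-14\right) = 1239$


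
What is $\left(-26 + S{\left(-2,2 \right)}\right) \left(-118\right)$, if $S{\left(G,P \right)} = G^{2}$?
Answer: $2596$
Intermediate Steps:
$\left(-26 + S{\left(-2,2 \right)}\right) \left(-118\right) = \left(-26 + \left(-2\right)^{2}\right) \left(-118\right) = \left(-26 + 4\right) \left(-118\right) = \left(-22\right) \left(-118\right) = 2596$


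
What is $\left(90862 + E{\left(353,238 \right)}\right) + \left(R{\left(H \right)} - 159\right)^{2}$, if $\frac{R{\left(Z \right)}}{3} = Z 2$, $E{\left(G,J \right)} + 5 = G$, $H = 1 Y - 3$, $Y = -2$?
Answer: $126931$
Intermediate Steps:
$H = -5$ ($H = 1 \left(-2\right) - 3 = -2 - 3 = -5$)
$E{\left(G,J \right)} = -5 + G$
$R{\left(Z \right)} = 6 Z$ ($R{\left(Z \right)} = 3 Z 2 = 3 \cdot 2 Z = 6 Z$)
$\left(90862 + E{\left(353,238 \right)}\right) + \left(R{\left(H \right)} - 159\right)^{2} = \left(90862 + \left(-5 + 353\right)\right) + \left(6 \left(-5\right) - 159\right)^{2} = \left(90862 + 348\right) + \left(-30 - 159\right)^{2} = 91210 + \left(-189\right)^{2} = 91210 + 35721 = 126931$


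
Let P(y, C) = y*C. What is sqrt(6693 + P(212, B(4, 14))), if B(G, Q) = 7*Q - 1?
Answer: sqrt(27257) ≈ 165.10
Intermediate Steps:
B(G, Q) = -1 + 7*Q
P(y, C) = C*y
sqrt(6693 + P(212, B(4, 14))) = sqrt(6693 + (-1 + 7*14)*212) = sqrt(6693 + (-1 + 98)*212) = sqrt(6693 + 97*212) = sqrt(6693 + 20564) = sqrt(27257)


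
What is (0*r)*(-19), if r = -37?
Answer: 0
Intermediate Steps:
(0*r)*(-19) = (0*(-37))*(-19) = 0*(-19) = 0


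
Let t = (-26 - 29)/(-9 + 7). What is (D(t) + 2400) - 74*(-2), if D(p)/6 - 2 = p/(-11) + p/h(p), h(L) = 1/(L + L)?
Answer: 11620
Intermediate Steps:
h(L) = 1/(2*L)
t = 55/2 (t = -55/(-2) = -55*(-1/2) = 55/2 ≈ 27.500)
D(p) = 12 + 12*p**2 - 6*p/11 (D(p) = 12 + 6*(p/(-11) + p/((1/(2*p)))) = 12 + 6*(p*(-1/11) + p*(2*p)) = 12 + 6*(-p/11 + 2*p**2) = 12 + 6*(2*p**2 - p/11) = 12 + (12*p**2 - 6*p/11) = 12 + 12*p**2 - 6*p/11)
(D(t) + 2400) - 74*(-2) = ((12 + 12*(55/2)**2 - 6/11*55/2) + 2400) - 74*(-2) = ((12 + 12*(3025/4) - 15) + 2400) + 148 = ((12 + 9075 - 15) + 2400) + 148 = (9072 + 2400) + 148 = 11472 + 148 = 11620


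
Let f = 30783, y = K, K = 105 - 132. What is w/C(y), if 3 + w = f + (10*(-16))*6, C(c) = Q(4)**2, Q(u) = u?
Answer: 7455/4 ≈ 1863.8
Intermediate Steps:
K = -27
y = -27
C(c) = 16 (C(c) = 4**2 = 16)
w = 29820 (w = -3 + (30783 + (10*(-16))*6) = -3 + (30783 - 160*6) = -3 + (30783 - 960) = -3 + 29823 = 29820)
w/C(y) = 29820/16 = 29820*(1/16) = 7455/4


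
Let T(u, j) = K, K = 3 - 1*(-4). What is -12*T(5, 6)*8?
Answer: -672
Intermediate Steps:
K = 7 (K = 3 + 4 = 7)
T(u, j) = 7
-12*T(5, 6)*8 = -12*7*8 = -84*8 = -672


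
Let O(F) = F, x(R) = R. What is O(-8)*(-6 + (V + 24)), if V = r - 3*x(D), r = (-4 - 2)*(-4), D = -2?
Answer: -384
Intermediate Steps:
r = 24 (r = -6*(-4) = 24)
V = 30 (V = 24 - 3*(-2) = 24 + 6 = 30)
O(-8)*(-6 + (V + 24)) = -8*(-6 + (30 + 24)) = -8*(-6 + 54) = -8*48 = -384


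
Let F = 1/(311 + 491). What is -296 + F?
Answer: -237391/802 ≈ -296.00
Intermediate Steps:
F = 1/802 ≈ 0.0012469
-296 + F = -296 + 1/802 = -237391/802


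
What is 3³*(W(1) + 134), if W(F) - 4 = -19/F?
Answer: 3213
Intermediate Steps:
W(F) = 4 - 19/F
3³*(W(1) + 134) = 3³*((4 - 19/1) + 134) = 27*((4 - 19*1) + 134) = 27*((4 - 19) + 134) = 27*(-15 + 134) = 27*119 = 3213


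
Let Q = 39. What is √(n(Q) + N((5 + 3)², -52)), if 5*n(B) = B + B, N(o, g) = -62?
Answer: 2*I*√290/5 ≈ 6.8118*I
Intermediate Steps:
n(B) = 2*B/5 (n(B) = (B + B)/5 = (2*B)/5 = 2*B/5)
√(n(Q) + N((5 + 3)², -52)) = √((⅖)*39 - 62) = √(78/5 - 62) = √(-232/5) = 2*I*√290/5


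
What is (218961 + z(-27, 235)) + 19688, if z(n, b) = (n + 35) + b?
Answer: 238892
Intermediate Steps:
z(n, b) = 35 + b + n (z(n, b) = (35 + n) + b = 35 + b + n)
(218961 + z(-27, 235)) + 19688 = (218961 + (35 + 235 - 27)) + 19688 = (218961 + 243) + 19688 = 219204 + 19688 = 238892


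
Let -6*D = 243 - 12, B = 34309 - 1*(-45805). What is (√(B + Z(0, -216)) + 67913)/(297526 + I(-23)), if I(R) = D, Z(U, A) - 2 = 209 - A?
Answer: 135826/594975 + 2*√8949/198325 ≈ 0.22924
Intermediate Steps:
Z(U, A) = 211 - A (Z(U, A) = 2 + (209 - A) = 211 - A)
B = 80114 (B = 34309 + 45805 = 80114)
D = -77/2 (D = -(243 - 12)/6 = -⅙*231 = -77/2 ≈ -38.500)
I(R) = -77/2
(√(B + Z(0, -216)) + 67913)/(297526 + I(-23)) = (√(80114 + (211 - 1*(-216))) + 67913)/(297526 - 77/2) = (√(80114 + (211 + 216)) + 67913)/(594975/2) = (√(80114 + 427) + 67913)*(2/594975) = (√80541 + 67913)*(2/594975) = (3*√8949 + 67913)*(2/594975) = (67913 + 3*√8949)*(2/594975) = 135826/594975 + 2*√8949/198325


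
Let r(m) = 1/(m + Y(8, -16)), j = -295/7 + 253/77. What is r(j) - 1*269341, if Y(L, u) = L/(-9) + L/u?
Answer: -1365828337/5071 ≈ -2.6934e+5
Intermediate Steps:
Y(L, u) = -L/9 + L/u (Y(L, u) = L*(-1/9) + L/u = -L/9 + L/u)
j = -272/7 (j = -295*1/7 + 253*(1/77) = -295/7 + 23/7 = -272/7 ≈ -38.857)
r(m) = 1/(-25/18 + m) (r(m) = 1/(m + (-1/9*8 + 8/(-16))) = 1/(m + (-8/9 + 8*(-1/16))) = 1/(m + (-8/9 - 1/2)) = 1/(m - 25/18) = 1/(-25/18 + m))
r(j) - 1*269341 = 18/(-25 + 18*(-272/7)) - 1*269341 = 18/(-25 - 4896/7) - 269341 = 18/(-5071/7) - 269341 = 18*(-7/5071) - 269341 = -126/5071 - 269341 = -1365828337/5071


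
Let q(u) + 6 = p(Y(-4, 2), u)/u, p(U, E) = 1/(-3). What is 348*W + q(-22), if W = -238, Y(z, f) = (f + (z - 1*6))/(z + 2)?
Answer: -5466779/66 ≈ -82830.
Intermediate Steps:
Y(z, f) = (-6 + f + z)/(2 + z) (Y(z, f) = (f + (z - 6))/(2 + z) = (f + (-6 + z))/(2 + z) = (-6 + f + z)/(2 + z))
p(U, E) = -⅓
q(u) = -6 - 1/(3*u)
348*W + q(-22) = 348*(-238) + (-6 - ⅓/(-22)) = -82824 + (-6 - ⅓*(-1/22)) = -82824 + (-6 + 1/66) = -82824 - 395/66 = -5466779/66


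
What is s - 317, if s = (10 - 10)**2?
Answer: -317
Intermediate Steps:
s = 0 (s = 0**2 = 0)
s - 317 = 0 - 317 = -317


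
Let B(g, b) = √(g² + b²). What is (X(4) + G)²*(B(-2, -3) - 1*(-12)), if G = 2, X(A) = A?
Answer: 432 + 36*√13 ≈ 561.80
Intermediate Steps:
B(g, b) = √(b² + g²)
(X(4) + G)²*(B(-2, -3) - 1*(-12)) = (4 + 2)²*(√((-3)² + (-2)²) - 1*(-12)) = 6²*(√(9 + 4) + 12) = 36*(√13 + 12) = 36*(12 + √13) = 432 + 36*√13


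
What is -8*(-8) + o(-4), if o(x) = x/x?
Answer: 65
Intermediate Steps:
o(x) = 1
-8*(-8) + o(-4) = -8*(-8) + 1 = 64 + 1 = 65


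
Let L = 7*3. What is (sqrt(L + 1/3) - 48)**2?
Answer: 6976/3 - 256*sqrt(3) ≈ 1881.9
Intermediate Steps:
L = 21
(sqrt(L + 1/3) - 48)**2 = (sqrt(21 + 1/3) - 48)**2 = (sqrt(64/3) - 48)**2 = (8*sqrt(3)/3 - 48)**2 = (-48 + 8*sqrt(3)/3)**2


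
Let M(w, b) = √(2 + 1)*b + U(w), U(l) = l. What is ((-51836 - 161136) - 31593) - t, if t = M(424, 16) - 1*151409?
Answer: -93580 - 16*√3 ≈ -93608.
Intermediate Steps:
M(w, b) = w + b*√3 (M(w, b) = √(2 + 1)*b + w = √3*b + w = b*√3 + w = w + b*√3)
t = -150985 + 16*√3 (t = (424 + 16*√3) - 1*151409 = (424 + 16*√3) - 151409 = -150985 + 16*√3 ≈ -1.5096e+5)
((-51836 - 161136) - 31593) - t = ((-51836 - 161136) - 31593) - (-150985 + 16*√3) = (-212972 - 31593) + (150985 - 16*√3) = -244565 + (150985 - 16*√3) = -93580 - 16*√3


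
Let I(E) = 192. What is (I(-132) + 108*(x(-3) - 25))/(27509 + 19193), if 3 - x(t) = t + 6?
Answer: -66/1229 ≈ -0.053702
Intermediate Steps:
x(t) = -3 - t (x(t) = 3 - (t + 6) = 3 - (6 + t) = 3 + (-6 - t) = -3 - t)
(I(-132) + 108*(x(-3) - 25))/(27509 + 19193) = (192 + 108*((-3 - 1*(-3)) - 25))/(27509 + 19193) = (192 + 108*((-3 + 3) - 25))/46702 = (192 + 108*(0 - 25))*(1/46702) = (192 + 108*(-25))*(1/46702) = (192 - 2700)*(1/46702) = -2508*1/46702 = -66/1229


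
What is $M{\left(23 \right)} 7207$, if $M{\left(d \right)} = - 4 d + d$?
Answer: $-497283$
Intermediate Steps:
$M{\left(d \right)} = - 3 d$
$M{\left(23 \right)} 7207 = \left(-3\right) 23 \cdot 7207 = \left(-69\right) 7207 = -497283$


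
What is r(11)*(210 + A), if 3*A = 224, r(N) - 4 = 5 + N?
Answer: 17080/3 ≈ 5693.3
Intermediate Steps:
r(N) = 9 + N (r(N) = 4 + (5 + N) = 9 + N)
A = 224/3 (A = (1/3)*224 = 224/3 ≈ 74.667)
r(11)*(210 + A) = (9 + 11)*(210 + 224/3) = 20*(854/3) = 17080/3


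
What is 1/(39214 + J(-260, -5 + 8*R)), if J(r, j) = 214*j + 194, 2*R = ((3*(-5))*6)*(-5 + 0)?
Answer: 1/423538 ≈ 2.3611e-6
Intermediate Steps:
R = 225 (R = (((3*(-5))*6)*(-5 + 0))/2 = (-15*6*(-5))/2 = (-90*(-5))/2 = (1/2)*450 = 225)
J(r, j) = 194 + 214*j
1/(39214 + J(-260, -5 + 8*R)) = 1/(39214 + (194 + 214*(-5 + 8*225))) = 1/(39214 + (194 + 214*(-5 + 1800))) = 1/(39214 + (194 + 214*1795)) = 1/(39214 + (194 + 384130)) = 1/(39214 + 384324) = 1/423538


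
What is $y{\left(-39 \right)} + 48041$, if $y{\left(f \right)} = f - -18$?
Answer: $48020$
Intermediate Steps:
$y{\left(f \right)} = 18 + f$ ($y{\left(f \right)} = f + 18 = 18 + f$)
$y{\left(-39 \right)} + 48041 = \left(18 - 39\right) + 48041 = -21 + 48041 = 48020$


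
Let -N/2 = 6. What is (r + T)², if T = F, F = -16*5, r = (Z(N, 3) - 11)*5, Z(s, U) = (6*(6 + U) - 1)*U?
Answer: 435600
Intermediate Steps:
N = -12 (N = -2*6 = -12)
Z(s, U) = U*(35 + 6*U) (Z(s, U) = ((36 + 6*U) - 1)*U = (35 + 6*U)*U = U*(35 + 6*U))
r = 740 (r = (3*(35 + 6*3) - 11)*5 = (3*(35 + 18) - 11)*5 = (3*53 - 11)*5 = (159 - 11)*5 = 148*5 = 740)
F = -80
T = -80
(r + T)² = (740 - 80)² = 660² = 435600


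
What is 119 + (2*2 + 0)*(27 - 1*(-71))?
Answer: 511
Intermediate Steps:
119 + (2*2 + 0)*(27 - 1*(-71)) = 119 + (4 + 0)*(27 + 71) = 119 + 4*98 = 119 + 392 = 511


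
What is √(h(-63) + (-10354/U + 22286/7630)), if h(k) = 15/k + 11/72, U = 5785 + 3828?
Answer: √340562303991604870/440083140 ≈ 1.3261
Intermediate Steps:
U = 9613
h(k) = 11/72 + 15/k (h(k) = 15/k + 11*(1/72) = 15/k + 11/72 = 11/72 + 15/k)
√(h(-63) + (-10354/U + 22286/7630)) = √((11/72 + 15/(-63)) + (-10354/9613 + 22286/7630)) = √((11/72 + 15*(-1/63)) + (-10354*1/9613 + 22286*(1/7630))) = √((11/72 - 5/21) + (-10354/9613 + 11143/3815)) = √(-43/504 + 67617149/36673595) = √(4643154073/2640498840) = √340562303991604870/440083140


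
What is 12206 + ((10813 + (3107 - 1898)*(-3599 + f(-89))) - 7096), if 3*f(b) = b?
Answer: -4371135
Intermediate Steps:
f(b) = b/3
12206 + ((10813 + (3107 - 1898)*(-3599 + f(-89))) - 7096) = 12206 + ((10813 + (3107 - 1898)*(-3599 + (1/3)*(-89))) - 7096) = 12206 + ((10813 + 1209*(-3599 - 89/3)) - 7096) = 12206 + ((10813 + 1209*(-10886/3)) - 7096) = 12206 + ((10813 - 4387058) - 7096) = 12206 + (-4376245 - 7096) = 12206 - 4383341 = -4371135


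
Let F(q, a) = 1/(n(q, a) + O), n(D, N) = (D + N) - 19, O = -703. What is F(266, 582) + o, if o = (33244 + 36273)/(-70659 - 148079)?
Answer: -2135101/6890247 ≈ -0.30987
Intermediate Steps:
o = -69517/218738 (o = 69517/(-218738) = 69517*(-1/218738) = -69517/218738 ≈ -0.31781)
n(D, N) = -19 + D + N
F(q, a) = 1/(-722 + a + q) (F(q, a) = 1/((-19 + q + a) - 703) = 1/((-19 + a + q) - 703) = 1/(-722 + a + q))
F(266, 582) + o = 1/(-722 + 582 + 266) - 69517/218738 = 1/126 - 69517/218738 = -2135101/6890247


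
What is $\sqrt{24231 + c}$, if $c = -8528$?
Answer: $\sqrt{15703} \approx 125.31$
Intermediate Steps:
$\sqrt{24231 + c} = \sqrt{24231 - 8528} = \sqrt{15703}$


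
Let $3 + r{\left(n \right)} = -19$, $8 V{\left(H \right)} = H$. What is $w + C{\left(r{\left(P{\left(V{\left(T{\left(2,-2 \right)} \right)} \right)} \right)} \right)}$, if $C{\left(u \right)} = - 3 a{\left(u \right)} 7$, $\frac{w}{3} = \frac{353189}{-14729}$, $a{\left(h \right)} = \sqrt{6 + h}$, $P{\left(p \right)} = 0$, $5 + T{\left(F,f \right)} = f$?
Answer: $- \frac{1059567}{14729} - 84 i \approx -71.938 - 84.0 i$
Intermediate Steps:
$T{\left(F,f \right)} = -5 + f$
$V{\left(H \right)} = \frac{H}{8}$
$w = - \frac{1059567}{14729}$ ($w = 3 \frac{353189}{-14729} = 3 \cdot 353189 \left(- \frac{1}{14729}\right) = 3 \left(- \frac{353189}{14729}\right) = - \frac{1059567}{14729} \approx -71.938$)
$r{\left(n \right)} = -22$ ($r{\left(n \right)} = -3 - 19 = -22$)
$C{\left(u \right)} = - 21 \sqrt{6 + u}$ ($C{\left(u \right)} = - 3 \sqrt{6 + u} 7 = - 21 \sqrt{6 + u}$)
$w + C{\left(r{\left(P{\left(V{\left(T{\left(2,-2 \right)} \right)} \right)} \right)} \right)} = - \frac{1059567}{14729} - 21 \sqrt{6 - 22} = - \frac{1059567}{14729} - 21 \sqrt{-16} = - \frac{1059567}{14729} - 21 \cdot 4 i = - \frac{1059567}{14729} - 84 i$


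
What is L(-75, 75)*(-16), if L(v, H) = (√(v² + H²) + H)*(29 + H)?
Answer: -124800 - 124800*√2 ≈ -3.0129e+5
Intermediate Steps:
L(v, H) = (29 + H)*(H + √(H² + v²)) (L(v, H) = (√(H² + v²) + H)*(29 + H) = (H + √(H² + v²))*(29 + H) = (29 + H)*(H + √(H² + v²)))
L(-75, 75)*(-16) = (75² + 29*75 + 29*√(75² + (-75)²) + 75*√(75² + (-75)²))*(-16) = (5625 + 2175 + 29*√(5625 + 5625) + 75*√(5625 + 5625))*(-16) = (5625 + 2175 + 29*√11250 + 75*√11250)*(-16) = (5625 + 2175 + 29*(75*√2) + 75*(75*√2))*(-16) = (5625 + 2175 + 2175*√2 + 5625*√2)*(-16) = (7800 + 7800*√2)*(-16) = -124800 - 124800*√2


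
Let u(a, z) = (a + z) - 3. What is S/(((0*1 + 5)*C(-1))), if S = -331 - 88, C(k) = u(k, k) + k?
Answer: 419/30 ≈ 13.967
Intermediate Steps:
u(a, z) = -3 + a + z
C(k) = -3 + 3*k (C(k) = (-3 + k + k) + k = (-3 + 2*k) + k = -3 + 3*k)
S = -419
S/(((0*1 + 5)*C(-1))) = -419*1/((-3 + 3*(-1))*(0*1 + 5)) = -419*1/((0 + 5)*(-3 - 3)) = -419/(5*(-6)) = -419/(-30) = -419*(-1/30) = 419/30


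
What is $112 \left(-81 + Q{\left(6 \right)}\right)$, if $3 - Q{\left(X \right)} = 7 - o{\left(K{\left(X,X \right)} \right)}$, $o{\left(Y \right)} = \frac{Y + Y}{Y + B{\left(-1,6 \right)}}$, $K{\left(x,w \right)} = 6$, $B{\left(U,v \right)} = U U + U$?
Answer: $-9296$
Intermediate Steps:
$B{\left(U,v \right)} = U + U^{2}$ ($B{\left(U,v \right)} = U^{2} + U = U + U^{2}$)
$o{\left(Y \right)} = 2$ ($o{\left(Y \right)} = \frac{Y + Y}{Y - \left(1 - 1\right)} = \frac{2 Y}{Y - 0} = \frac{2 Y}{Y + 0} = \frac{2 Y}{Y} = 2$)
$Q{\left(X \right)} = -2$ ($Q{\left(X \right)} = 3 - \left(7 - 2\right) = 3 - 5 = -2$)
$112 \left(-81 + Q{\left(6 \right)}\right) = 112 \left(-81 - 2\right) = 112 \left(-83\right) = -9296$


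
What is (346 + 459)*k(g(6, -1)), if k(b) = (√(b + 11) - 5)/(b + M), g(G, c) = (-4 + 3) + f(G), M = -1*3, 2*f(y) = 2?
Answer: 4025/3 - 805*√11/3 ≈ 451.71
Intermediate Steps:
f(y) = 1 (f(y) = (½)*2 = 1)
M = -3
g(G, c) = 0 (g(G, c) = (-4 + 3) + 1 = -1 + 1 = 0)
k(b) = (-5 + √(11 + b))/(-3 + b) (k(b) = (√(b + 11) - 5)/(b - 3) = (√(11 + b) - 5)/(-3 + b) = (-5 + √(11 + b))/(-3 + b))
(346 + 459)*k(g(6, -1)) = (346 + 459)*((-5 + √(11 + 0))/(-3 + 0)) = 805*((-5 + √11)/(-3)) = 805*(-(-5 + √11)/3) = 805*(5/3 - √11/3) = 4025/3 - 805*√11/3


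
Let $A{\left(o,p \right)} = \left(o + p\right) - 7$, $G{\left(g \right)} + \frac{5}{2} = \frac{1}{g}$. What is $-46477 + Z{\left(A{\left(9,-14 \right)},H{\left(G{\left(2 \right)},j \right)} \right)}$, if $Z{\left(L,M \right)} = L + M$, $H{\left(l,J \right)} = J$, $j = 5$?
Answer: $-46484$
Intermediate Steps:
$G{\left(g \right)} = - \frac{5}{2} + \frac{1}{g}$
$A{\left(o,p \right)} = -7 + o + p$
$-46477 + Z{\left(A{\left(9,-14 \right)},H{\left(G{\left(2 \right)},j \right)} \right)} = -46477 + \left(\left(-7 + 9 - 14\right) + 5\right) = -46477 + \left(-12 + 5\right) = -46477 - 7 = -46484$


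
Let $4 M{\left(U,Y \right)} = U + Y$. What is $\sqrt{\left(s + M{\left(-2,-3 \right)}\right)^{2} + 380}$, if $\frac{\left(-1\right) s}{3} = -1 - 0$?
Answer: $\frac{3 \sqrt{681}}{4} \approx 19.572$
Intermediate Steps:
$M{\left(U,Y \right)} = \frac{U}{4} + \frac{Y}{4}$ ($M{\left(U,Y \right)} = \frac{U + Y}{4} = \frac{U}{4} + \frac{Y}{4}$)
$s = 3$ ($s = - 3 \left(-1 - 0\right) = - 3 \left(-1 + 0\right) = \left(-3\right) \left(-1\right) = 3$)
$\sqrt{\left(s + M{\left(-2,-3 \right)}\right)^{2} + 380} = \sqrt{\left(3 + \left(\frac{1}{4} \left(-2\right) + \frac{1}{4} \left(-3\right)\right)\right)^{2} + 380} = \sqrt{\left(3 - \frac{5}{4}\right)^{2} + 380} = \sqrt{\left(\frac{7}{4}\right)^{2} + 380} = \sqrt{\frac{49}{16} + 380} = \sqrt{\frac{6129}{16}} = \frac{3 \sqrt{681}}{4}$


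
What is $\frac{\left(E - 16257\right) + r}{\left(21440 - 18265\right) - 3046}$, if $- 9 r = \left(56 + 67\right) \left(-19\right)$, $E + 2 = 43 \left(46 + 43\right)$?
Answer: $- \frac{36517}{387} \approx -94.359$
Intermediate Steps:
$E = 3825$ ($E = -2 + 43 \left(46 + 43\right) = -2 + 43 \cdot 89 = -2 + 3827 = 3825$)
$r = \frac{779}{3}$ ($r = - \frac{\left(56 + 67\right) \left(-19\right)}{9} = - \frac{123 \left(-19\right)}{9} = \left(- \frac{1}{9}\right) \left(-2337\right) = \frac{779}{3} \approx 259.67$)
$\frac{\left(E - 16257\right) + r}{\left(21440 - 18265\right) - 3046} = \frac{\left(3825 - 16257\right) + \frac{779}{3}}{\left(21440 - 18265\right) - 3046} = \frac{-12432 + \frac{779}{3}}{3175 - 3046} = - \frac{36517}{3 \cdot 129} = \left(- \frac{36517}{3}\right) \frac{1}{129} = - \frac{36517}{387}$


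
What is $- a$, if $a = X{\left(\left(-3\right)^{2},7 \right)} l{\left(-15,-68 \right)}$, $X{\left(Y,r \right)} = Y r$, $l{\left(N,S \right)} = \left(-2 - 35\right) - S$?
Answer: $-1953$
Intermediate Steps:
$l{\left(N,S \right)} = -37 - S$
$a = 1953$ ($a = \left(-3\right)^{2} \cdot 7 \left(-37 - -68\right) = 9 \cdot 7 \left(-37 + 68\right) = 63 \cdot 31 = 1953$)
$- a = \left(-1\right) 1953 = -1953$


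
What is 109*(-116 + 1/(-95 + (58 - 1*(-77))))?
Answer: -505651/40 ≈ -12641.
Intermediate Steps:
109*(-116 + 1/(-95 + (58 - 1*(-77)))) = 109*(-116 + 1/(-95 + (58 + 77))) = 109*(-116 + 1/(-95 + 135)) = 109*(-116 + 1/40) = 109*(-4639/40) = -505651/40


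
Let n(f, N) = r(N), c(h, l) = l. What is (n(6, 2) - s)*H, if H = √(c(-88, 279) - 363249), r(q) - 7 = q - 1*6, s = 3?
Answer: 0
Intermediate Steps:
r(q) = 1 + q (r(q) = 7 + (q - 1*6) = 7 + (q - 6) = 7 + (-6 + q) = 1 + q)
n(f, N) = 1 + N
H = 3*I*√40330 (H = √(279 - 363249) = √(-362970) = 3*I*√40330 ≈ 602.47*I)
(n(6, 2) - s)*H = ((1 + 2) - 1*3)*(3*I*√40330) = (3 - 3)*(3*I*√40330) = 0*(3*I*√40330) = 0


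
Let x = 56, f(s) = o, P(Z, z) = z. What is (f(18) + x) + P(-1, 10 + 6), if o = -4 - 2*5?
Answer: 58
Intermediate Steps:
o = -14 (o = -4 - 1*10 = -4 - 10 = -14)
f(s) = -14
(f(18) + x) + P(-1, 10 + 6) = (-14 + 56) + (10 + 6) = 42 + 16 = 58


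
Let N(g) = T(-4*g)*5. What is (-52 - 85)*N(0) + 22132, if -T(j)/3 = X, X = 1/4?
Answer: 90583/4 ≈ 22646.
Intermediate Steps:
X = 1/4 ≈ 0.25000
T(j) = -3/4 (T(j) = -3*1/4 = -3/4)
N(g) = -15/4 (N(g) = -3/4*5 = -15/4)
(-52 - 85)*N(0) + 22132 = (-52 - 85)*(-15/4) + 22132 = -137*(-15/4) + 22132 = 2055/4 + 22132 = 90583/4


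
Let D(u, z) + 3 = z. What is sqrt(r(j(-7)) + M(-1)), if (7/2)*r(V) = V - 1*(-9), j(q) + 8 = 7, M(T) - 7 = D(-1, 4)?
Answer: 6*sqrt(14)/7 ≈ 3.2071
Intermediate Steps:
D(u, z) = -3 + z
M(T) = 8 (M(T) = 7 + (-3 + 4) = 7 + 1 = 8)
j(q) = -1 (j(q) = -8 + 7 = -1)
r(V) = 18/7 + 2*V/7 (r(V) = 2*(V - 1*(-9))/7 = 2*(V + 9)/7 = 2*(9 + V)/7 = 18/7 + 2*V/7)
sqrt(r(j(-7)) + M(-1)) = sqrt((18/7 + (2/7)*(-1)) + 8) = sqrt((18/7 - 2/7) + 8) = sqrt(16/7 + 8) = sqrt(72/7) = 6*sqrt(14)/7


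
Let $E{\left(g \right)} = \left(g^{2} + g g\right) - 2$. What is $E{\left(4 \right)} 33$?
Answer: $990$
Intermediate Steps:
$E{\left(g \right)} = -2 + 2 g^{2}$ ($E{\left(g \right)} = \left(g^{2} + g^{2}\right) - 2 = 2 g^{2} - 2 = -2 + 2 g^{2}$)
$E{\left(4 \right)} 33 = \left(-2 + 2 \cdot 4^{2}\right) 33 = \left(-2 + 2 \cdot 16\right) 33 = \left(-2 + 32\right) 33 = 30 \cdot 33 = 990$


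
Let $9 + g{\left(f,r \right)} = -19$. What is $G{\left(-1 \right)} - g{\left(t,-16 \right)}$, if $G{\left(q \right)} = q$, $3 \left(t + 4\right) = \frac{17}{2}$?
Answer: $27$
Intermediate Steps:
$t = - \frac{7}{6}$ ($t = -4 + \frac{17 \cdot \frac{1}{2}}{3} = -4 + \frac{1}{3} \cdot \frac{17}{2} = -4 + \frac{17}{6} = - \frac{7}{6} \approx -1.1667$)
$g{\left(f,r \right)} = -28$ ($g{\left(f,r \right)} = -9 - 19 = -28$)
$G{\left(-1 \right)} - g{\left(t,-16 \right)} = -1 - -28 = -1 + 28 = 27$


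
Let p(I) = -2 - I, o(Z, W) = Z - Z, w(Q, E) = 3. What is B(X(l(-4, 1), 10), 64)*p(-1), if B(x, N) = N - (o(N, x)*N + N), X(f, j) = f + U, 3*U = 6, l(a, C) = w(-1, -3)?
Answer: 0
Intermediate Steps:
o(Z, W) = 0
l(a, C) = 3
U = 2 (U = (⅓)*6 = 2)
X(f, j) = 2 + f (X(f, j) = f + 2 = 2 + f)
B(x, N) = 0 (B(x, N) = N - (0*N + N) = N - (0 + N) = N - N = 0)
B(X(l(-4, 1), 10), 64)*p(-1) = 0*(-2 - 1*(-1)) = 0*(-2 + 1) = 0*(-1) = 0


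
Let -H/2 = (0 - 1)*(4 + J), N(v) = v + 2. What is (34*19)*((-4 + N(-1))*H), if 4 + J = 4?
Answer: -15504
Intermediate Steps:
J = 0 (J = -4 + 4 = 0)
N(v) = 2 + v
H = 8 (H = -2*(0 - 1)*(4 + 0) = -(-2)*4 = -2*(-4) = 8)
(34*19)*((-4 + N(-1))*H) = (34*19)*((-4 + (2 - 1))*8) = 646*((-4 + 1)*8) = 646*(-3*8) = 646*(-24) = -15504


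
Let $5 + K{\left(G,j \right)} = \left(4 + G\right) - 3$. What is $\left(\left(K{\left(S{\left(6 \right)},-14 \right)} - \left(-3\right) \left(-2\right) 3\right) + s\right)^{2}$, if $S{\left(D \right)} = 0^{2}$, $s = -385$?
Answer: $165649$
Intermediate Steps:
$S{\left(D \right)} = 0$
$K{\left(G,j \right)} = -4 + G$ ($K{\left(G,j \right)} = -5 + \left(\left(4 + G\right) - 3\right) = -5 + \left(1 + G\right) = -4 + G$)
$\left(\left(K{\left(S{\left(6 \right)},-14 \right)} - \left(-3\right) \left(-2\right) 3\right) + s\right)^{2} = \left(\left(\left(-4 + 0\right) - \left(-3\right) \left(-2\right) 3\right) - 385\right)^{2} = \left(\left(-4 - 6 \cdot 3\right) - 385\right)^{2} = \left(\left(-4 - 18\right) - 385\right)^{2} = \left(-22 - 385\right)^{2} = \left(-407\right)^{2} = 165649$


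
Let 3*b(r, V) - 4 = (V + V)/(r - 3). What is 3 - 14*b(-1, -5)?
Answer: -82/3 ≈ -27.333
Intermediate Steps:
b(r, V) = 4/3 + 2*V/(3*(-3 + r)) (b(r, V) = 4/3 + ((V + V)/(r - 3))/3 = 4/3 + ((2*V)/(-3 + r))/3 = 4/3 + (2*V/(-3 + r))/3 = 4/3 + 2*V/(3*(-3 + r)))
3 - 14*b(-1, -5) = 3 - 28*(-6 - 5 + 2*(-1))/(3*(-3 - 1)) = 3 - 28*(-6 - 5 - 2)/(3*(-4)) = 3 - 28*(-1)*(-13)/(3*4) = 3 - 14*13/6 = 3 - 91/3 = -82/3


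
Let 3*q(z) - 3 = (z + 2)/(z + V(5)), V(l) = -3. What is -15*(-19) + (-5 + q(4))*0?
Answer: 285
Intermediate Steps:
q(z) = 1 + (2 + z)/(3*(-3 + z)) (q(z) = 1 + ((z + 2)/(z - 3))/3 = 1 + ((2 + z)/(-3 + z))/3 = 1 + (2 + z)/(3*(-3 + z)))
-15*(-19) + (-5 + q(4))*0 = -15*(-19) + (-5 + (-7 + 4*4)/(3*(-3 + 4)))*0 = 285 + (-5 + (⅓)*(-7 + 16)/1)*0 = 285 + (-5 + (⅓)*1*9)*0 = 285 + (-5 + 3)*0 = 285 - 2*0 = 285 + 0 = 285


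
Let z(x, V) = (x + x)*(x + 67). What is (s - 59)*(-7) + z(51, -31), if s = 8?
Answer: 12393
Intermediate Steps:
z(x, V) = 2*x*(67 + x) (z(x, V) = (2*x)*(67 + x) = 2*x*(67 + x))
(s - 59)*(-7) + z(51, -31) = (8 - 59)*(-7) + 2*51*(67 + 51) = -51*(-7) + 2*51*118 = 357 + 12036 = 12393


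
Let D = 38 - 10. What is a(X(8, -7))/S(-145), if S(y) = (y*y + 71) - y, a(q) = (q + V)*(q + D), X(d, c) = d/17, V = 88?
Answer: 66176/558059 ≈ 0.11858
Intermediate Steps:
D = 28
X(d, c) = d/17 (X(d, c) = d*(1/17) = d/17)
a(q) = (28 + q)*(88 + q) (a(q) = (q + 88)*(q + 28) = (88 + q)*(28 + q) = (28 + q)*(88 + q))
S(y) = 71 + y² - y (S(y) = (y² + 71) - y = (71 + y²) - y = 71 + y² - y)
a(X(8, -7))/S(-145) = (2464 + ((1/17)*8)² + 116*((1/17)*8))/(71 + (-145)² - 1*(-145)) = (2464 + (8/17)² + 116*(8/17))/(71 + 21025 + 145) = (2464 + 64/289 + 928/17)/21241 = (727936/289)*(1/21241) = 66176/558059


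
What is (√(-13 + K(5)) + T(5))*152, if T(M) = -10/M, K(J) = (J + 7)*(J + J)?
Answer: -304 + 152*√107 ≈ 1268.3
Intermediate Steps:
K(J) = 2*J*(7 + J) (K(J) = (7 + J)*(2*J) = 2*J*(7 + J))
(√(-13 + K(5)) + T(5))*152 = (√(-13 + 2*5*(7 + 5)) - 10/5)*152 = (√(-13 + 2*5*12) - 10*⅕)*152 = (√(-13 + 120) - 2)*152 = (√107 - 2)*152 = (-2 + √107)*152 = -304 + 152*√107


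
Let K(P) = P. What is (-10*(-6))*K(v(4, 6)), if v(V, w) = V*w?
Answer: 1440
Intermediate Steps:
(-10*(-6))*K(v(4, 6)) = (-10*(-6))*(4*6) = 60*24 = 1440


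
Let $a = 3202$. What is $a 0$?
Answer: $0$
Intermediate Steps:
$a 0 = 3202 \cdot 0 = 0$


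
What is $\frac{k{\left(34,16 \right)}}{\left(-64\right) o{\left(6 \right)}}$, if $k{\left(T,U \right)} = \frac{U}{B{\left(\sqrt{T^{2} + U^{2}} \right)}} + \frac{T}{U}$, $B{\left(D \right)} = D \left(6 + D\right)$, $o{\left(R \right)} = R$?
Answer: $- \frac{245}{44032} + \frac{\sqrt{353}}{3885824} \approx -0.0055593$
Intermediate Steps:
$k{\left(T,U \right)} = \frac{T}{U} + \frac{U}{\left(6 + \sqrt{T^{2} + U^{2}}\right) \sqrt{T^{2} + U^{2}}}$ ($k{\left(T,U \right)} = \frac{U}{\sqrt{T^{2} + U^{2}} \left(6 + \sqrt{T^{2} + U^{2}}\right)} + \frac{T}{U} = U \frac{1}{\left(6 + \sqrt{T^{2} + U^{2}}\right) \sqrt{T^{2} + U^{2}}} + \frac{T}{U} = \frac{U}{\left(6 + \sqrt{T^{2} + U^{2}}\right) \sqrt{T^{2} + U^{2}}} + \frac{T}{U} = \frac{T}{U} + \frac{U}{\left(6 + \sqrt{T^{2} + U^{2}}\right) \sqrt{T^{2} + U^{2}}}$)
$\frac{k{\left(34,16 \right)}}{\left(-64\right) o{\left(6 \right)}} = \frac{\frac{34}{16} + \frac{16}{\left(6 + \sqrt{34^{2} + 16^{2}}\right) \sqrt{34^{2} + 16^{2}}}}{\left(-64\right) 6} = \frac{34 \cdot \frac{1}{16} + \frac{16}{\left(6 + \sqrt{1156 + 256}\right) \sqrt{1156 + 256}}}{-384} = \left(\frac{17}{8} + \frac{16}{\left(6 + \sqrt{1412}\right) 2 \sqrt{353}}\right) \left(- \frac{1}{384}\right) = \left(\frac{17}{8} + \frac{16 \frac{\sqrt{353}}{706}}{6 + 2 \sqrt{353}}\right) \left(- \frac{1}{384}\right) = \left(\frac{17}{8} + \frac{8 \sqrt{353}}{353 \left(6 + 2 \sqrt{353}\right)}\right) \left(- \frac{1}{384}\right) = - \frac{17}{3072} - \frac{\sqrt{353}}{16944 \left(6 + 2 \sqrt{353}\right)}$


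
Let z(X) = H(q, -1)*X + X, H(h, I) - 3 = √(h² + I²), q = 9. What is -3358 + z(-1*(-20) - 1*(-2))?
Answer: -3270 + 22*√82 ≈ -3070.8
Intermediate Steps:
H(h, I) = 3 + √(I² + h²) (H(h, I) = 3 + √(h² + I²) = 3 + √(I² + h²))
z(X) = X + X*(3 + √82) (z(X) = (3 + √((-1)² + 9²))*X + X = (3 + √(1 + 81))*X + X = (3 + √82)*X + X = X*(3 + √82) + X = X + X*(3 + √82))
-3358 + z(-1*(-20) - 1*(-2)) = -3358 + (-1*(-20) - 1*(-2))*(4 + √82) = -3358 + (20 + 2)*(4 + √82) = -3358 + 22*(4 + √82) = -3358 + (88 + 22*√82) = -3270 + 22*√82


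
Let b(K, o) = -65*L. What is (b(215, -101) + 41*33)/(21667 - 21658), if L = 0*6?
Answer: 451/3 ≈ 150.33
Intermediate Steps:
L = 0
b(K, o) = 0 (b(K, o) = -65*0 = 0)
(b(215, -101) + 41*33)/(21667 - 21658) = (0 + 41*33)/(21667 - 21658) = (0 + 1353)/9 = 1353*(1/9) = 451/3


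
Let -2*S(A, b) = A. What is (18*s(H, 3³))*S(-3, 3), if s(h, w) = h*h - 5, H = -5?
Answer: 540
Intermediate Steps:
S(A, b) = -A/2
s(h, w) = -5 + h² (s(h, w) = h² - 5 = -5 + h²)
(18*s(H, 3³))*S(-3, 3) = (18*(-5 + (-5)²))*(-½*(-3)) = (18*(-5 + 25))*(3/2) = (18*20)*(3/2) = 360*(3/2) = 540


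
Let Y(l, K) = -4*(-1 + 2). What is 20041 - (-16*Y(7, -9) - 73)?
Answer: 20050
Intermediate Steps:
Y(l, K) = -4 (Y(l, K) = -4*1 = -4)
20041 - (-16*Y(7, -9) - 73) = 20041 - (-16*(-4) - 73) = 20041 - (64 - 73) = 20041 - 1*(-9) = 20041 + 9 = 20050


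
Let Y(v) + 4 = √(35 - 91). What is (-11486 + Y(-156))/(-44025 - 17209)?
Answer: 5745/30617 - I*√14/30617 ≈ 0.18764 - 0.00012221*I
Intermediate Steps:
Y(v) = -4 + 2*I*√14 (Y(v) = -4 + √(35 - 91) = -4 + √(-56) = -4 + 2*I*√14)
(-11486 + Y(-156))/(-44025 - 17209) = (-11486 + (-4 + 2*I*√14))/(-44025 - 17209) = (-11490 + 2*I*√14)/(-61234) = (-11490 + 2*I*√14)*(-1/61234) = 5745/30617 - I*√14/30617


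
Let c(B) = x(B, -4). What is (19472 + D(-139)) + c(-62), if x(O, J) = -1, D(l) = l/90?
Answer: 1752251/90 ≈ 19469.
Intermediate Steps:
D(l) = l/90 (D(l) = l*(1/90) = l/90)
c(B) = -1
(19472 + D(-139)) + c(-62) = (19472 + (1/90)*(-139)) - 1 = (19472 - 139/90) - 1 = 1752341/90 - 1 = 1752251/90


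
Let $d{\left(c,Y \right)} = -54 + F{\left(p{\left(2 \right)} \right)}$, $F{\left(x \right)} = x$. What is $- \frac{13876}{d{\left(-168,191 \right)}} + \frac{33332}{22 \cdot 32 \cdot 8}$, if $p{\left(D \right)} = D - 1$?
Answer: $\frac{19979057}{74624} \approx 267.73$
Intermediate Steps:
$p{\left(D \right)} = -1 + D$
$d{\left(c,Y \right)} = -53$ ($d{\left(c,Y \right)} = -54 + \left(-1 + 2\right) = -54 + 1 = -53$)
$- \frac{13876}{d{\left(-168,191 \right)}} + \frac{33332}{22 \cdot 32 \cdot 8} = - \frac{13876}{-53} + \frac{33332}{22 \cdot 32 \cdot 8} = \left(-13876\right) \left(- \frac{1}{53}\right) + \frac{33332}{704 \cdot 8} = \frac{13876}{53} + \frac{33332}{5632} = \frac{13876}{53} + 33332 \cdot \frac{1}{5632} = \frac{13876}{53} + \frac{8333}{1408} = \frac{19979057}{74624}$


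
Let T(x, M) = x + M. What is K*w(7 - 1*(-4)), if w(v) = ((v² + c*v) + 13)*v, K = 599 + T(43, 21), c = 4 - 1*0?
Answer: 1298154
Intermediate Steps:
c = 4 (c = 4 + 0 = 4)
T(x, M) = M + x
K = 663 (K = 599 + (21 + 43) = 599 + 64 = 663)
w(v) = v*(13 + v² + 4*v) (w(v) = ((v² + 4*v) + 13)*v = (13 + v² + 4*v)*v = v*(13 + v² + 4*v))
K*w(7 - 1*(-4)) = 663*((7 - 1*(-4))*(13 + (7 - 1*(-4))² + 4*(7 - 1*(-4)))) = 663*((7 + 4)*(13 + (7 + 4)² + 4*(7 + 4))) = 663*(11*(13 + 11² + 4*11)) = 663*(11*(13 + 121 + 44)) = 663*(11*178) = 663*1958 = 1298154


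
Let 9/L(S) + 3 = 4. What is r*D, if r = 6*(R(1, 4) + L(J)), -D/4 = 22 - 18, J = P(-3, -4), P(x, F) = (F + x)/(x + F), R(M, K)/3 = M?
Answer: -1152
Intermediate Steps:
R(M, K) = 3*M
P(x, F) = 1 (P(x, F) = (F + x)/(F + x) = 1)
J = 1
L(S) = 9 (L(S) = 9/(-3 + 4) = 9/1 = 9*1 = 9)
D = -16 (D = -4*(22 - 18) = -4*4 = -16)
r = 72 (r = 6*(3*1 + 9) = 6*(3 + 9) = 6*12 = 72)
r*D = 72*(-16) = -1152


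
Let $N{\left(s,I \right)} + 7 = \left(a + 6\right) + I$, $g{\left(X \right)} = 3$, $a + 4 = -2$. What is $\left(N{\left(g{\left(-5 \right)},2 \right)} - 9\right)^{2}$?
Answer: $196$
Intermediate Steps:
$a = -6$ ($a = -4 - 2 = -6$)
$N{\left(s,I \right)} = -7 + I$ ($N{\left(s,I \right)} = -7 + \left(\left(-6 + 6\right) + I\right) = -7 + \left(0 + I\right) = -7 + I$)
$\left(N{\left(g{\left(-5 \right)},2 \right)} - 9\right)^{2} = \left(\left(-7 + 2\right) - 9\right)^{2} = \left(-5 - 9\right)^{2} = \left(-14\right)^{2} = 196$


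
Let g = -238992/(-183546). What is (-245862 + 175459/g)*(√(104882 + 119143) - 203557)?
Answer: 900884029610655/39832 - 22128544575*√8961/39832 ≈ 2.2565e+10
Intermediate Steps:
g = 39832/30591 (g = -238992*(-1/183546) = 39832/30591 ≈ 1.3021)
(-245862 + 175459/g)*(√(104882 + 119143) - 203557) = (-245862 + 175459/(39832/30591))*(√(104882 + 119143) - 203557) = (-245862 + 175459*(30591/39832))*(√224025 - 203557) = (-245862 + 5367466269/39832)*(5*√8961 - 203557) = -4425708915*(-203557 + 5*√8961)/39832 = 900884029610655/39832 - 22128544575*√8961/39832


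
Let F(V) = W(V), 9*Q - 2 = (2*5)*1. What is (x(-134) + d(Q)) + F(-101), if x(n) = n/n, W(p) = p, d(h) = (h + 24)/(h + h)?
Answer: -181/2 ≈ -90.500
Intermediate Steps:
Q = 4/3 (Q = 2/9 + ((2*5)*1)/9 = 2/9 + (10*1)/9 = 2/9 + (1/9)*10 = 2/9 + 10/9 = 4/3 ≈ 1.3333)
d(h) = (24 + h)/(2*h) (d(h) = (24 + h)/((2*h)) = (24 + h)*(1/(2*h)) = (24 + h)/(2*h))
F(V) = V
x(n) = 1
(x(-134) + d(Q)) + F(-101) = (1 + (24 + 4/3)/(2*(4/3))) - 101 = (1 + (1/2)*(3/4)*(76/3)) - 101 = (1 + 19/2) - 101 = 21/2 - 101 = -181/2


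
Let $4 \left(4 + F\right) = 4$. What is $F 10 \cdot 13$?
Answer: $-390$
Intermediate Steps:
$F = -3$ ($F = -4 + \frac{1}{4} \cdot 4 = -4 + 1 = -3$)
$F 10 \cdot 13 = \left(-3\right) 10 \cdot 13 = \left(-30\right) 13 = -390$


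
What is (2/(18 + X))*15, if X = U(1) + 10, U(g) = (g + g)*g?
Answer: 1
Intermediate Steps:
U(g) = 2*g² (U(g) = (2*g)*g = 2*g²)
X = 12 (X = 2*1² + 10 = 2*1 + 10 = 2 + 10 = 12)
(2/(18 + X))*15 = (2/(18 + 12))*15 = (2/30)*15 = ((1/30)*2)*15 = (1/15)*15 = 1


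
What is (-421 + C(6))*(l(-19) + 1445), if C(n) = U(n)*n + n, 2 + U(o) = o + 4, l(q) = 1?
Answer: -530682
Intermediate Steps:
U(o) = 2 + o (U(o) = -2 + (o + 4) = -2 + (4 + o) = 2 + o)
C(n) = n + n*(2 + n) (C(n) = (2 + n)*n + n = n*(2 + n) + n = n + n*(2 + n))
(-421 + C(6))*(l(-19) + 1445) = (-421 + 6*(3 + 6))*(1 + 1445) = (-421 + 6*9)*1446 = (-421 + 54)*1446 = -367*1446 = -530682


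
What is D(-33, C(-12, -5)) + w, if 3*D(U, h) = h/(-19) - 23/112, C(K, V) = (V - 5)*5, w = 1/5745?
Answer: 9889273/12225360 ≈ 0.80891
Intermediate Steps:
w = 1/5745 ≈ 0.00017406
C(K, V) = -25 + 5*V (C(K, V) = (-5 + V)*5 = -25 + 5*V)
D(U, h) = -23/336 - h/57 (D(U, h) = (h/(-19) - 23/112)/3 = (h*(-1/19) - 23*1/112)/3 = (-h/19 - 23/112)/3 = (-23/112 - h/19)/3 = -23/336 - h/57)
D(-33, C(-12, -5)) + w = (-23/336 - (-25 + 5*(-5))/57) + 1/5745 = (-23/336 - (-25 - 25)/57) + 1/5745 = (-23/336 - 1/57*(-50)) + 1/5745 = (-23/336 + 50/57) + 1/5745 = 1721/2128 + 1/5745 = 9889273/12225360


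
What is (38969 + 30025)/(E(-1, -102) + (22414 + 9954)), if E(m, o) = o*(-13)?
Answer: 34497/16847 ≈ 2.0477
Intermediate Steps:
E(m, o) = -13*o
(38969 + 30025)/(E(-1, -102) + (22414 + 9954)) = (38969 + 30025)/(-13*(-102) + (22414 + 9954)) = 68994/(1326 + 32368) = 68994/33694 = 68994*(1/33694) = 34497/16847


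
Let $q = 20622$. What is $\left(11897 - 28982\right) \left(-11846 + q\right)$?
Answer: $-149937960$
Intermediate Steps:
$\left(11897 - 28982\right) \left(-11846 + q\right) = \left(11897 - 28982\right) \left(-11846 + 20622\right) = \left(-17085\right) 8776 = -149937960$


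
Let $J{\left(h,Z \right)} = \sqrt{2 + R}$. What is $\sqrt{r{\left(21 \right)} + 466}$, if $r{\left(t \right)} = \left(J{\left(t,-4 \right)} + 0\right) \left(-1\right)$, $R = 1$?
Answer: $\sqrt{466 - \sqrt{3}} \approx 21.547$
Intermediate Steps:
$J{\left(h,Z \right)} = \sqrt{3}$ ($J{\left(h,Z \right)} = \sqrt{2 + 1} = \sqrt{3}$)
$r{\left(t \right)} = - \sqrt{3}$ ($r{\left(t \right)} = \left(\sqrt{3} + 0\right) \left(-1\right) = \sqrt{3} \left(-1\right) = - \sqrt{3}$)
$\sqrt{r{\left(21 \right)} + 466} = \sqrt{- \sqrt{3} + 466} = \sqrt{466 - \sqrt{3}}$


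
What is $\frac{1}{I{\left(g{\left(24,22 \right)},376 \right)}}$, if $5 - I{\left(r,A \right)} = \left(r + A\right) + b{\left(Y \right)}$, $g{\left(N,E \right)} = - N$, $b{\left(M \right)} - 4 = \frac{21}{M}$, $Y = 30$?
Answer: $- \frac{10}{3517} \approx -0.0028433$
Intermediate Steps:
$b{\left(M \right)} = 4 + \frac{21}{M}$
$I{\left(r,A \right)} = \frac{3}{10} - A - r$ ($I{\left(r,A \right)} = 5 - \left(\left(r + A\right) + \left(4 + \frac{21}{30}\right)\right) = 5 - \left(\left(A + r\right) + \left(4 + 21 \cdot \frac{1}{30}\right)\right) = 5 - \left(\left(A + r\right) + \left(4 + \frac{7}{10}\right)\right) = 5 - \left(\left(A + r\right) + \frac{47}{10}\right) = 5 - \left(\frac{47}{10} + A + r\right) = \frac{3}{10} - A - r$)
$\frac{1}{I{\left(g{\left(24,22 \right)},376 \right)}} = \frac{1}{\frac{3}{10} - 376 - \left(-1\right) 24} = \frac{1}{\frac{3}{10} - 376 - -24} = \frac{1}{\frac{3}{10} - 376 + 24} = \frac{1}{- \frac{3517}{10}} = - \frac{10}{3517}$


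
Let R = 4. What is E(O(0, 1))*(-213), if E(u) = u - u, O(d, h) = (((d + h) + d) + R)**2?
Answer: 0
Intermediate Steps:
O(d, h) = (4 + h + 2*d)**2 (O(d, h) = (((d + h) + d) + 4)**2 = ((h + 2*d) + 4)**2 = (4 + h + 2*d)**2)
E(u) = 0
E(O(0, 1))*(-213) = 0*(-213) = 0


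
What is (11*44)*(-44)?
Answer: -21296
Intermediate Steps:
(11*44)*(-44) = 484*(-44) = -21296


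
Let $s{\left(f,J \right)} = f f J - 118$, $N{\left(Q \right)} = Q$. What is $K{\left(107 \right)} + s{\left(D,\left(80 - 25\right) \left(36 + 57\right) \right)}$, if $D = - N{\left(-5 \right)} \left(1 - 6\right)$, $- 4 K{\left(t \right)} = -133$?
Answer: $\frac{12787161}{4} \approx 3.1968 \cdot 10^{6}$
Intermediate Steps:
$K{\left(t \right)} = \frac{133}{4}$ ($K{\left(t \right)} = \left(- \frac{1}{4}\right) \left(-133\right) = \frac{133}{4}$)
$D = -25$ ($D = \left(-1\right) \left(-5\right) \left(1 - 6\right) = 5 \left(1 - 6\right) = 5 \left(-5\right) = -25$)
$s{\left(f,J \right)} = -118 + J f^{2}$ ($s{\left(f,J \right)} = f^{2} J - 118 = J f^{2} - 118 = -118 + J f^{2}$)
$K{\left(107 \right)} + s{\left(D,\left(80 - 25\right) \left(36 + 57\right) \right)} = \frac{133}{4} - \left(118 - \left(80 - 25\right) \left(36 + 57\right) \left(-25\right)^{2}\right) = \frac{133}{4} - \left(118 - 55 \cdot 93 \cdot 625\right) = \frac{133}{4} + \left(-118 + 5115 \cdot 625\right) = \frac{133}{4} + \left(-118 + 3196875\right) = \frac{133}{4} + 3196757 = \frac{12787161}{4}$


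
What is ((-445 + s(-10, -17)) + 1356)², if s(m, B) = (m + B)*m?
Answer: 1394761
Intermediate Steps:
s(m, B) = m*(B + m) (s(m, B) = (B + m)*m = m*(B + m))
((-445 + s(-10, -17)) + 1356)² = ((-445 - 10*(-17 - 10)) + 1356)² = ((-445 - 10*(-27)) + 1356)² = ((-445 + 270) + 1356)² = (-175 + 1356)² = 1181² = 1394761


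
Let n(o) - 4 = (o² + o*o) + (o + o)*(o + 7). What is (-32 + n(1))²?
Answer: 100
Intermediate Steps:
n(o) = 4 + 2*o² + 2*o*(7 + o) (n(o) = 4 + ((o² + o*o) + (o + o)*(o + 7)) = 4 + ((o² + o²) + (2*o)*(7 + o)) = 4 + (2*o² + 2*o*(7 + o)) = 4 + 2*o² + 2*o*(7 + o))
(-32 + n(1))² = (-32 + (4 + 4*1² + 14*1))² = (-32 + (4 + 4*1 + 14))² = (-32 + (4 + 4 + 14))² = (-32 + 22)² = (-10)² = 100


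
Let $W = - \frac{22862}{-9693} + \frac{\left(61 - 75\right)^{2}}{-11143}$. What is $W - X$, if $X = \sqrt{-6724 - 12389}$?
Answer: $\frac{252851438}{108009099} - i \sqrt{19113} \approx 2.341 - 138.25 i$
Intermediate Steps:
$X = i \sqrt{19113}$ ($X = \sqrt{-6724 - 12389} = \sqrt{-19113} = i \sqrt{19113} \approx 138.25 i$)
$W = \frac{252851438}{108009099}$ ($W = \left(-22862\right) \left(- \frac{1}{9693}\right) + \left(-14\right)^{2} \left(- \frac{1}{11143}\right) = \frac{22862}{9693} + 196 \left(- \frac{1}{11143}\right) = \frac{22862}{9693} - \frac{196}{11143} = \frac{252851438}{108009099} \approx 2.341$)
$W - X = \frac{252851438}{108009099} - i \sqrt{19113}$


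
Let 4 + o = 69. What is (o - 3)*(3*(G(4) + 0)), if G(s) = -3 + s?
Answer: 186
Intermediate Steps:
o = 65 (o = -4 + 69 = 65)
(o - 3)*(3*(G(4) + 0)) = (65 - 3)*(3*((-3 + 4) + 0)) = 62*(3*(1 + 0)) = 62*(3*1) = 62*3 = 186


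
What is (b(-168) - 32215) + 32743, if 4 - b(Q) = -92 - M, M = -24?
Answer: 600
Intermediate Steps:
b(Q) = 72 (b(Q) = 4 - (-92 - 1*(-24)) = 4 - (-92 + 24) = 4 - 1*(-68) = 4 + 68 = 72)
(b(-168) - 32215) + 32743 = (72 - 32215) + 32743 = -32143 + 32743 = 600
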